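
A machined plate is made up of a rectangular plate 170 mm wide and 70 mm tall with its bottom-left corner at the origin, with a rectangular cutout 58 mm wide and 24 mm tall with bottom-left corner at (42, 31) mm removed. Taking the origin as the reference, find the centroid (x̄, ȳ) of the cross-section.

x̄ = 86.85 mm, ȳ = 33.94 mm

plate: A = 170 × 70 = 11900.00, centroid at (85.00, 35.00).
hole: A = −(58 × 24) = -1392.00, centroid at (71.00, 43.00).
ΣA = 10508.00 mm², ΣAx̄ = 912668.00 mm³, ΣAȳ = 356644.00 mm³.
x̄ = 912668.00/10508.00 = 86.85 mm; ȳ = 356644.00/10508.00 = 33.94 mm.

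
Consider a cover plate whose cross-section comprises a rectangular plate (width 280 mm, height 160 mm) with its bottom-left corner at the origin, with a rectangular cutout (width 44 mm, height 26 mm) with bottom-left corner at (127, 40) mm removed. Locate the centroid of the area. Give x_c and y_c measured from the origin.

x_c = 139.76 mm, y_c = 80.71 mm

Part | A | x̄ᵢ | ȳᵢ | A·x̄ᵢ | A·ȳᵢ
plate | 44800.00 | 140.00 | 80.00 | 6272000.00 | 3584000.00
hole | -1144.00 | 149.00 | 53.00 | -170456.00 | -60632.00
Σ | 43656.00 |  |  | 6101544.00 | 3523368.00
x_c = 6101544.00 / 43656.00 = 139.76 mm
y_c = 3523368.00 / 43656.00 = 80.71 mm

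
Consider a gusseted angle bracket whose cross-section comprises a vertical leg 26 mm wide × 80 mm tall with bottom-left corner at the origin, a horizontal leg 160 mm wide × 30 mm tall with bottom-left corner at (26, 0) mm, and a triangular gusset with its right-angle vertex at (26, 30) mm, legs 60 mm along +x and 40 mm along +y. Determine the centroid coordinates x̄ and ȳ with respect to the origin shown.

Part | A | x̄ᵢ | ȳᵢ | A·x̄ᵢ | A·ȳᵢ
vertical leg | 2080.00 | 13.00 | 40.00 | 27040.00 | 83200.00
horizontal leg | 4800.00 | 106.00 | 15.00 | 508800.00 | 72000.00
gusset | 1200.00 | 46.00 | 43.33 | 55200.00 | 52000.00
Σ | 8080.00 |  |  | 591040.00 | 207200.00
x̄ = 591040.00 / 8080.00 = 73.15 mm
ȳ = 207200.00 / 8080.00 = 25.64 mm

x̄ = 73.15 mm, ȳ = 25.64 mm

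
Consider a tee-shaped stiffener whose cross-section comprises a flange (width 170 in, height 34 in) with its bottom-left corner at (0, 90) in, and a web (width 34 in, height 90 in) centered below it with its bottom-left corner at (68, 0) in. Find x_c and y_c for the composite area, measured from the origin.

x_c = 85.00 in, y_c = 85.54 in

web: A = 34 × 90 = 3060.00, centroid at (85.00, 45.00).
flange: A = 170 × 34 = 5780.00, centroid at (85.00, 107.00).
ΣA = 8840.00 in², ΣAx_c = 751400.00 in³, ΣAy_c = 756160.00 in³.
x_c = 751400.00/8840.00 = 85.00 in; y_c = 756160.00/8840.00 = 85.54 in.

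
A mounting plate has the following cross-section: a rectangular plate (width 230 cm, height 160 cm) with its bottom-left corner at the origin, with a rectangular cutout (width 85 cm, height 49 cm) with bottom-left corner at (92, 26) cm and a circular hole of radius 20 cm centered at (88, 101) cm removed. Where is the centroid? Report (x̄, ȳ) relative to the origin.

plate: A = 230 × 160 = 36800.00, centroid at (115.00, 80.00).
hole 1: A = −(85 × 49) = -4165.00, centroid at (134.50, 50.50).
hole 2: A = −π·20² = -1256.64, centroid at (88.00, 101.00).
ΣA = 31378.36 cm², ΣAx̄ = 3561223.44 cm³, ΣAȳ = 2606747.16 cm³.
x̄ = 3561223.44/31378.36 = 113.49 cm; ȳ = 2606747.16/31378.36 = 83.07 cm.

x̄ = 113.49 cm, ȳ = 83.07 cm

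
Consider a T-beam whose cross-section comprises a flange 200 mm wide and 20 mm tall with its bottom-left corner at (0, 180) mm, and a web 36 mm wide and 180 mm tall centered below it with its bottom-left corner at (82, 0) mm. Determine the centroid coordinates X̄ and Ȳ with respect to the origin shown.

X̄ = 100.00 mm, Ȳ = 128.17 mm

web: A = 36 × 180 = 6480.00, centroid at (100.00, 90.00).
flange: A = 200 × 20 = 4000.00, centroid at (100.00, 190.00).
ΣA = 10480.00 mm²
ΣAX̄ = (6480.00)(100.00) + (4000.00)(100.00) = 1048000.00 mm³
ΣAȲ = (6480.00)(90.00) + (4000.00)(190.00) = 1343200.00 mm³
X̄ = 1048000.00 / 10480.00 = 100.00 mm
Ȳ = 1343200.00 / 10480.00 = 128.17 mm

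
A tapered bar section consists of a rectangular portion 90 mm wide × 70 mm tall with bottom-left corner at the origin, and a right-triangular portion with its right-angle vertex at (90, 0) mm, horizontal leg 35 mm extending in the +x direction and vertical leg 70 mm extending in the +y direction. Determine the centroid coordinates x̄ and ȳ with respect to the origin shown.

x̄ = 54.22 mm, ȳ = 33.10 mm

rectangular portion: A = 90 × 70 = 6300.00, centroid at (45.00, 35.00).
triangular portion: A = ½·35·70 = 1225.00, centroid at (101.67, 23.33).
ΣA = 7525.00 mm², ΣAx̄ = 408041.67 mm³, ΣAȳ = 249083.33 mm³.
x̄ = 408041.67/7525.00 = 54.22 mm; ȳ = 249083.33/7525.00 = 33.10 mm.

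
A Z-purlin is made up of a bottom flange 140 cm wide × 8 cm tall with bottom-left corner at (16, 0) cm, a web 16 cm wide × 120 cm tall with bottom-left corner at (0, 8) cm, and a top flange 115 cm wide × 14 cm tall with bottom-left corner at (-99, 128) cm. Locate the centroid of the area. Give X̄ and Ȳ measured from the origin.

bottom flange: A = 140 × 8 = 1120.00, centroid at (86.00, 4.00).
web: A = 16 × 120 = 1920.00, centroid at (8.00, 68.00).
top flange: A = 115 × 14 = 1610.00, centroid at (-41.50, 135.00).
ΣA = 4650.00 cm²
ΣAX̄ = (1120.00)(86.00) + (1920.00)(8.00) + (1610.00)(-41.50) = 44865.00 cm³
ΣAȲ = (1120.00)(4.00) + (1920.00)(68.00) + (1610.00)(135.00) = 352390.00 cm³
X̄ = 44865.00 / 4650.00 = 9.65 cm
Ȳ = 352390.00 / 4650.00 = 75.78 cm

X̄ = 9.65 cm, Ȳ = 75.78 cm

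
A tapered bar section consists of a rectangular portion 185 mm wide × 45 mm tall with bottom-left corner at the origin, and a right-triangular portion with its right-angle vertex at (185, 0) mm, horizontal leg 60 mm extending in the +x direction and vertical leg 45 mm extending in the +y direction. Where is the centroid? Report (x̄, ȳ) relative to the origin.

x̄ = 108.20 mm, ȳ = 21.45 mm

rectangular portion: A = 185 × 45 = 8325.00, centroid at (92.50, 22.50).
triangular portion: A = ½·60·45 = 1350.00, centroid at (205.00, 15.00).
ΣA = 9675.00 mm², ΣAx̄ = 1046812.50 mm³, ΣAȳ = 207562.50 mm³.
x̄ = 1046812.50/9675.00 = 108.20 mm; ȳ = 207562.50/9675.00 = 21.45 mm.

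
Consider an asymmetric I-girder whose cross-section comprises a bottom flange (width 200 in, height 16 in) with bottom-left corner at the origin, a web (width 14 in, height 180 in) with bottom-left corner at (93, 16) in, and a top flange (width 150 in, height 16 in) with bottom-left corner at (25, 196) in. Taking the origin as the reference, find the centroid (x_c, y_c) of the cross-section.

bottom flange: A = 200 × 16 = 3200.00, centroid at (100.00, 8.00).
web: A = 14 × 180 = 2520.00, centroid at (100.00, 106.00).
top flange: A = 150 × 16 = 2400.00, centroid at (100.00, 204.00).
ΣA = 8120.00 in², ΣAx_c = 812000.00 in³, ΣAy_c = 782320.00 in³.
x_c = 812000.00/8120.00 = 100.00 in; y_c = 782320.00/8120.00 = 96.34 in.

x_c = 100.00 in, y_c = 96.34 in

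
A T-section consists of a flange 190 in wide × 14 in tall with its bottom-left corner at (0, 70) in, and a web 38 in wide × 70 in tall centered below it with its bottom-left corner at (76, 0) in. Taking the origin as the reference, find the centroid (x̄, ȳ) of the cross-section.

x̄ = 95.00 in, ȳ = 56.00 in

Part | A | x̄ᵢ | ȳᵢ | A·x̄ᵢ | A·ȳᵢ
web | 2660.00 | 95.00 | 35.00 | 252700.00 | 93100.00
flange | 2660.00 | 95.00 | 77.00 | 252700.00 | 204820.00
Σ | 5320.00 |  |  | 505400.00 | 297920.00
x̄ = 505400.00 / 5320.00 = 95.00 in
ȳ = 297920.00 / 5320.00 = 56.00 in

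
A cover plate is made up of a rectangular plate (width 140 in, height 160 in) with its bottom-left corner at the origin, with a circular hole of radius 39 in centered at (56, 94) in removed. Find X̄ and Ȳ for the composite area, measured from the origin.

plate: A = 140 × 160 = 22400.00, centroid at (70.00, 80.00).
hole: A = −π·39² = -4778.36, centroid at (56.00, 94.00).
ΣA = 17621.64 in²
ΣAX̄ = (22400.00)(70.00) + (-4778.36)(56.00) = 1300411.70 in³
ΣAȲ = (22400.00)(80.00) + (-4778.36)(94.00) = 1342833.93 in³
X̄ = 1300411.70 / 17621.64 = 73.80 in
Ȳ = 1342833.93 / 17621.64 = 76.20 in

X̄ = 73.80 in, Ȳ = 76.20 in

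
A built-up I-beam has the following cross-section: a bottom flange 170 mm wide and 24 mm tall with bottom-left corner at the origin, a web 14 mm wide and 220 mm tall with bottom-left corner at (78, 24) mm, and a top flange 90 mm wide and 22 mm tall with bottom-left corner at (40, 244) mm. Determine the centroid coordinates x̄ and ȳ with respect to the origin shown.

x̄ = 85.00 mm, ȳ = 105.75 mm

bottom flange: A = 170 × 24 = 4080.00, centroid at (85.00, 12.00).
web: A = 14 × 220 = 3080.00, centroid at (85.00, 134.00).
top flange: A = 90 × 22 = 1980.00, centroid at (85.00, 255.00).
ΣA = 9140.00 mm²
ΣAx̄ = (4080.00)(85.00) + (3080.00)(85.00) + (1980.00)(85.00) = 776900.00 mm³
ΣAȳ = (4080.00)(12.00) + (3080.00)(134.00) + (1980.00)(255.00) = 966580.00 mm³
x̄ = 776900.00 / 9140.00 = 85.00 mm
ȳ = 966580.00 / 9140.00 = 105.75 mm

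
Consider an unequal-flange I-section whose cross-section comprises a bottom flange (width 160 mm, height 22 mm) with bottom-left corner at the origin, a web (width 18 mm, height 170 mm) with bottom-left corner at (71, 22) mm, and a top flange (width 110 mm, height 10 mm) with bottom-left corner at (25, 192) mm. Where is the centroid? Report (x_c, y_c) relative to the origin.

x_c = 80.00 mm, y_c = 75.89 mm

bottom flange: A = 160 × 22 = 3520.00, centroid at (80.00, 11.00).
web: A = 18 × 170 = 3060.00, centroid at (80.00, 107.00).
top flange: A = 110 × 10 = 1100.00, centroid at (80.00, 197.00).
ΣA = 7680.00 mm², ΣAx_c = 614400.00 mm³, ΣAy_c = 582840.00 mm³.
x_c = 614400.00/7680.00 = 80.00 mm; y_c = 582840.00/7680.00 = 75.89 mm.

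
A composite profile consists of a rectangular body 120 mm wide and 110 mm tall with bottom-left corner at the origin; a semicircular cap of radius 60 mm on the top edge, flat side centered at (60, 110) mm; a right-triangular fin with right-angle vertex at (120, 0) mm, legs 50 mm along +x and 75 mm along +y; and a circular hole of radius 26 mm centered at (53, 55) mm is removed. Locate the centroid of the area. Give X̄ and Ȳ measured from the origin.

rectangular body: A = 120 × 110 = 13200.00, centroid at (60.00, 55.00).
semicircular top: A = ½π·60² = 5654.87, centroid at (60.00, 135.46).
triangular fin: A = ½·50·75 = 1875.00, centroid at (136.67, 25.00).
hole: A = −π·26² = -2123.72, centroid at (53.00, 55.00).
ΣA = 18606.15 mm²
ΣAX̄ = (13200.00)(60.00) + (5654.87)(60.00) + (1875.00)(136.67) + (-2123.72)(53.00) = 1274985.02 mm³
ΣAȲ = (13200.00)(55.00) + (5654.87)(135.46) + (1875.00)(25.00) + (-2123.72)(55.00) = 1422105.93 mm³
X̄ = 1274985.02 / 18606.15 = 68.52 mm
Ȳ = 1422105.93 / 18606.15 = 76.43 mm

X̄ = 68.52 mm, Ȳ = 76.43 mm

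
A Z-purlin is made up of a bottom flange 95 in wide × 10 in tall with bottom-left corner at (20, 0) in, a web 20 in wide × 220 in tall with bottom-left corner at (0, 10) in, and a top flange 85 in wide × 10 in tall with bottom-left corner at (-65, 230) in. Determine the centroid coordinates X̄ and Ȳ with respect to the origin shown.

X̄ = 14.35 in, Ȳ = 118.15 in

bottom flange: A = 95 × 10 = 950.00, centroid at (67.50, 5.00).
web: A = 20 × 220 = 4400.00, centroid at (10.00, 120.00).
top flange: A = 85 × 10 = 850.00, centroid at (-22.50, 235.00).
ΣA = 6200.00 in²
ΣAX̄ = (950.00)(67.50) + (4400.00)(10.00) + (850.00)(-22.50) = 89000.00 in³
ΣAȲ = (950.00)(5.00) + (4400.00)(120.00) + (850.00)(235.00) = 732500.00 in³
X̄ = 89000.00 / 6200.00 = 14.35 in
Ȳ = 732500.00 / 6200.00 = 118.15 in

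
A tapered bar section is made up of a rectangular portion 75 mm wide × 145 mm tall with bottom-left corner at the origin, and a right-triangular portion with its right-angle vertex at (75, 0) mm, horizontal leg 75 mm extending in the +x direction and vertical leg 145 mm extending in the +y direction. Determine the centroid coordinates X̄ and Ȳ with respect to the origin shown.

rectangular portion: A = 75 × 145 = 10875.00, centroid at (37.50, 72.50).
triangular portion: A = ½·75·145 = 5437.50, centroid at (100.00, 48.33).
ΣA = 16312.50 mm²
ΣAX̄ = (10875.00)(37.50) + (5437.50)(100.00) = 951562.50 mm³
ΣAȲ = (10875.00)(72.50) + (5437.50)(48.33) = 1051250.00 mm³
X̄ = 951562.50 / 16312.50 = 58.33 mm
Ȳ = 1051250.00 / 16312.50 = 64.44 mm

X̄ = 58.33 mm, Ȳ = 64.44 mm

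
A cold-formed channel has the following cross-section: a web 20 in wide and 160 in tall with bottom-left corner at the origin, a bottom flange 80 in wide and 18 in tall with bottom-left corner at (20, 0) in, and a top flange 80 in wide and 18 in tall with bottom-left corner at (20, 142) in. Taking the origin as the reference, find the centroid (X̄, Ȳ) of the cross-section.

web: A = 20 × 160 = 3200.00, centroid at (10.00, 80.00).
bottom flange: A = 80 × 18 = 1440.00, centroid at (60.00, 9.00).
top flange: A = 80 × 18 = 1440.00, centroid at (60.00, 151.00).
ΣA = 6080.00 in², ΣAX̄ = 204800.00 in³, ΣAȲ = 486400.00 in³.
X̄ = 204800.00/6080.00 = 33.68 in; Ȳ = 486400.00/6080.00 = 80.00 in.

X̄ = 33.68 in, Ȳ = 80.00 in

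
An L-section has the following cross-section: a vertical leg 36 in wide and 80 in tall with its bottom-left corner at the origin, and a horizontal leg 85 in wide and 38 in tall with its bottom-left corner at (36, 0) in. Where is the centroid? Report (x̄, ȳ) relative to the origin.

Part | A | x̄ᵢ | ȳᵢ | A·x̄ᵢ | A·ȳᵢ
vertical leg | 2880.00 | 18.00 | 40.00 | 51840.00 | 115200.00
horizontal leg | 3230.00 | 78.50 | 19.00 | 253555.00 | 61370.00
Σ | 6110.00 |  |  | 305395.00 | 176570.00
x̄ = 305395.00 / 6110.00 = 49.98 in
ȳ = 176570.00 / 6110.00 = 28.90 in

x̄ = 49.98 in, ȳ = 28.90 in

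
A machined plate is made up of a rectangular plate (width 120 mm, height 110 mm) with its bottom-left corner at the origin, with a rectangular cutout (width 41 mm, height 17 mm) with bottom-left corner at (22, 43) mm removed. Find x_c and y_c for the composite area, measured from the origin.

Part | A | x̄ᵢ | ȳᵢ | A·x̄ᵢ | A·ȳᵢ
plate | 13200.00 | 60.00 | 55.00 | 792000.00 | 726000.00
hole | -697.00 | 42.50 | 51.50 | -29622.50 | -35895.50
Σ | 12503.00 |  |  | 762377.50 | 690104.50
x_c = 762377.50 / 12503.00 = 60.98 mm
y_c = 690104.50 / 12503.00 = 55.20 mm

x_c = 60.98 mm, y_c = 55.20 mm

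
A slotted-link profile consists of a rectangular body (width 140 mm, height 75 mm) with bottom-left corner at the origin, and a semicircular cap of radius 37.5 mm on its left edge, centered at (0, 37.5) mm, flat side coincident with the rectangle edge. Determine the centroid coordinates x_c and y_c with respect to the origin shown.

x_c = 55.07 mm, y_c = 37.50 mm

rectangular body: A = 140 × 75 = 10500.00, centroid at (70.00, 37.50).
semicircular end: A = ½π·37.5² = 2208.93, centroid at (-15.92, 37.50).
ΣA = 12708.93 mm², ΣAx_c = 699843.75 mm³, ΣAy_c = 476584.96 mm³.
x_c = 699843.75/12708.93 = 55.07 mm; y_c = 476584.96/12708.93 = 37.50 mm.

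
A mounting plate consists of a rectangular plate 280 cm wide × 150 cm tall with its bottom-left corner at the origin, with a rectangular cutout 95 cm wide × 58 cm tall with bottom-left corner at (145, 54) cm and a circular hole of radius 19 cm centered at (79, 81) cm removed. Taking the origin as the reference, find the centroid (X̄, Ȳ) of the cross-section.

X̄ = 133.77 cm, Ȳ = 73.56 cm

plate: A = 280 × 150 = 42000.00, centroid at (140.00, 75.00).
hole 1: A = −(95 × 58) = -5510.00, centroid at (192.50, 83.00).
hole 2: A = −π·19² = -1134.11, centroid at (79.00, 81.00).
ΣA = 35355.89 cm²
ΣAX̄ = (42000.00)(140.00) + (-5510.00)(192.50) + (-1134.11)(79.00) = 4729729.92 cm³
ΣAȲ = (42000.00)(75.00) + (-5510.00)(83.00) + (-1134.11)(81.00) = 2600806.69 cm³
X̄ = 4729729.92 / 35355.89 = 133.77 cm
Ȳ = 2600806.69 / 35355.89 = 73.56 cm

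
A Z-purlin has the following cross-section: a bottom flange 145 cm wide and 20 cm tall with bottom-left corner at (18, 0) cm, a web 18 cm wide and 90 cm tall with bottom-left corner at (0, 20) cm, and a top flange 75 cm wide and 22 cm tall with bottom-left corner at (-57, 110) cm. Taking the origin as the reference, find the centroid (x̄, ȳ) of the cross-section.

x̄ = 39.68 cm, ȳ = 54.12 cm

Part | A | x̄ᵢ | ȳᵢ | A·x̄ᵢ | A·ȳᵢ
bottom flange | 2900.00 | 90.50 | 10.00 | 262450.00 | 29000.00
web | 1620.00 | 9.00 | 65.00 | 14580.00 | 105300.00
top flange | 1650.00 | -19.50 | 121.00 | -32175.00 | 199650.00
Σ | 6170.00 |  |  | 244855.00 | 333950.00
x̄ = 244855.00 / 6170.00 = 39.68 cm
ȳ = 333950.00 / 6170.00 = 54.12 cm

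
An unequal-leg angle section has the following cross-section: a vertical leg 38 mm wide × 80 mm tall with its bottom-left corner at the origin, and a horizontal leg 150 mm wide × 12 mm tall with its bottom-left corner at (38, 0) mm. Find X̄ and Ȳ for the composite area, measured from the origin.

Part | A | x̄ᵢ | ȳᵢ | A·x̄ᵢ | A·ȳᵢ
vertical leg | 3040.00 | 19.00 | 40.00 | 57760.00 | 121600.00
horizontal leg | 1800.00 | 113.00 | 6.00 | 203400.00 | 10800.00
Σ | 4840.00 |  |  | 261160.00 | 132400.00
X̄ = 261160.00 / 4840.00 = 53.96 mm
Ȳ = 132400.00 / 4840.00 = 27.36 mm

X̄ = 53.96 mm, Ȳ = 27.36 mm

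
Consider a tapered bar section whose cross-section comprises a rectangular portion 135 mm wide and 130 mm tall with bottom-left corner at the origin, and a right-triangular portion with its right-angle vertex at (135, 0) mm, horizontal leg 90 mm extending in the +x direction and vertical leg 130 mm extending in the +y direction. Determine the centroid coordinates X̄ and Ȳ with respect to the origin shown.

rectangular portion: A = 135 × 130 = 17550.00, centroid at (67.50, 65.00).
triangular portion: A = ½·90·130 = 5850.00, centroid at (165.00, 43.33).
ΣA = 23400.00 mm², ΣAX̄ = 2149875.00 mm³, ΣAȲ = 1394250.00 mm³.
X̄ = 2149875.00/23400.00 = 91.88 mm; Ȳ = 1394250.00/23400.00 = 59.58 mm.

X̄ = 91.88 mm, Ȳ = 59.58 mm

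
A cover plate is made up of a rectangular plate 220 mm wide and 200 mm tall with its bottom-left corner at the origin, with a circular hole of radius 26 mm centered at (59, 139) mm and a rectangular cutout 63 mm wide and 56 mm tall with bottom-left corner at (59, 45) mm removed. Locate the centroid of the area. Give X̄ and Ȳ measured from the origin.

X̄ = 114.62 mm, Ȳ = 100.32 mm

Part | A | x̄ᵢ | ȳᵢ | A·x̄ᵢ | A·ȳᵢ
plate | 44000.00 | 110.00 | 100.00 | 4840000.00 | 4400000.00
hole 1 | -2123.72 | 59.00 | 139.00 | -125299.28 | -295196.61
hole 2 | -3528.00 | 90.50 | 73.00 | -319284.00 | -257544.00
Σ | 38348.28 |  |  | 4395416.72 | 3847259.39
X̄ = 4395416.72 / 38348.28 = 114.62 mm
Ȳ = 3847259.39 / 38348.28 = 100.32 mm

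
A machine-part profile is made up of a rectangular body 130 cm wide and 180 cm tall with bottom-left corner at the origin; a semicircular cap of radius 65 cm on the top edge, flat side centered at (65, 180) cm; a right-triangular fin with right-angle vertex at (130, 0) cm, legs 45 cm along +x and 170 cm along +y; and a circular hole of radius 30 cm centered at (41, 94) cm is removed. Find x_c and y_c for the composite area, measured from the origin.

rectangular body: A = 130 × 180 = 23400.00, centroid at (65.00, 90.00).
semicircular top: A = ½π·65² = 6636.61, centroid at (65.00, 207.59).
triangular fin: A = ½·45·170 = 3825.00, centroid at (145.00, 56.67).
hole: A = −π·30² = -2827.43, centroid at (41.00, 94.00).
ΣA = 31034.18 cm²
ΣAx_c = (23400.00)(65.00) + (6636.61)(65.00) + (3825.00)(145.00) + (-2827.43)(41.00) = 2391080.17 cm³
ΣAy_c = (23400.00)(90.00) + (6636.61)(207.59) + (3825.00)(56.67) + (-2827.43)(94.00) = 3434645.20 cm³
x_c = 2391080.17 / 31034.18 = 77.05 cm
y_c = 3434645.20 / 31034.18 = 110.67 cm

x_c = 77.05 cm, y_c = 110.67 cm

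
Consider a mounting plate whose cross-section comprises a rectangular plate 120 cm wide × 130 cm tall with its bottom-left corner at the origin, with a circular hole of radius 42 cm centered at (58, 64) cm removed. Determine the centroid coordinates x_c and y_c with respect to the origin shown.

x_c = 61.10 cm, y_c = 65.55 cm

Part | A | x̄ᵢ | ȳᵢ | A·x̄ᵢ | A·ȳᵢ
plate | 15600.00 | 60.00 | 65.00 | 936000.00 | 1014000.00
hole | -5541.77 | 58.00 | 64.00 | -321422.63 | -354673.24
Σ | 10058.23 |  |  | 614577.37 | 659326.76
x_c = 614577.37 / 10058.23 = 61.10 cm
y_c = 659326.76 / 10058.23 = 65.55 cm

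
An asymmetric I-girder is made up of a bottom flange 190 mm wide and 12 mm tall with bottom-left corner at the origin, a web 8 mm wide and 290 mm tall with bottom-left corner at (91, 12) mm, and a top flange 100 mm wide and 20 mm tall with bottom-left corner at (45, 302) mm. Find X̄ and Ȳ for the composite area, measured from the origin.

Part | A | x̄ᵢ | ȳᵢ | A·x̄ᵢ | A·ȳᵢ
bottom flange | 2280.00 | 95.00 | 6.00 | 216600.00 | 13680.00
web | 2320.00 | 95.00 | 157.00 | 220400.00 | 364240.00
top flange | 2000.00 | 95.00 | 312.00 | 190000.00 | 624000.00
Σ | 6600.00 |  |  | 627000.00 | 1001920.00
X̄ = 627000.00 / 6600.00 = 95.00 mm
Ȳ = 1001920.00 / 6600.00 = 151.81 mm

X̄ = 95.00 mm, Ȳ = 151.81 mm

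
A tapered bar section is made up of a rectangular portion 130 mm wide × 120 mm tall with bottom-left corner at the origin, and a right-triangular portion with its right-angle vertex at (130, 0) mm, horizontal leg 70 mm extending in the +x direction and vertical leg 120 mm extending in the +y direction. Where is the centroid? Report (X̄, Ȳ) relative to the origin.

Part | A | x̄ᵢ | ȳᵢ | A·x̄ᵢ | A·ȳᵢ
rectangular portion | 15600.00 | 65.00 | 60.00 | 1014000.00 | 936000.00
triangular portion | 4200.00 | 153.33 | 40.00 | 644000.00 | 168000.00
Σ | 19800.00 |  |  | 1658000.00 | 1104000.00
X̄ = 1658000.00 / 19800.00 = 83.74 mm
Ȳ = 1104000.00 / 19800.00 = 55.76 mm

X̄ = 83.74 mm, Ȳ = 55.76 mm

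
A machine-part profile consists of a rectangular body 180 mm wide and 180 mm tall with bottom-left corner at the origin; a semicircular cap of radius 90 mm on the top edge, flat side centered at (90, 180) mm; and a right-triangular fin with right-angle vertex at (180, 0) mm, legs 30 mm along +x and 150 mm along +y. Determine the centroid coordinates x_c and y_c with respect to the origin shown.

x_c = 94.75 mm, y_c = 122.53 mm

Part | A | x̄ᵢ | ȳᵢ | A·x̄ᵢ | A·ȳᵢ
rectangular body | 32400.00 | 90.00 | 90.00 | 2916000.00 | 2916000.00
semicircular top | 12723.45 | 90.00 | 218.20 | 1145110.52 | 2776221.04
triangular fin | 2250.00 | 190.00 | 50.00 | 427500.00 | 112500.00
Σ | 47373.45 |  |  | 4488610.52 | 5804721.04
x_c = 4488610.52 / 47373.45 = 94.75 mm
y_c = 5804721.04 / 47373.45 = 122.53 mm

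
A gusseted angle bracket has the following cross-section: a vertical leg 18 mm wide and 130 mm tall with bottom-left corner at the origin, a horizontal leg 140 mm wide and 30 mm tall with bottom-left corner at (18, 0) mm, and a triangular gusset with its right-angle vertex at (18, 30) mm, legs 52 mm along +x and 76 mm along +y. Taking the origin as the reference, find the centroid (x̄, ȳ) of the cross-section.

vertical leg: A = 18 × 130 = 2340.00, centroid at (9.00, 65.00).
horizontal leg: A = 140 × 30 = 4200.00, centroid at (88.00, 15.00).
gusset: A = ½·52·76 = 1976.00, centroid at (35.33, 55.33).
ΣA = 8516.00 mm², ΣAx̄ = 460478.67 mm³, ΣAȳ = 324438.67 mm³.
x̄ = 460478.67/8516.00 = 54.07 mm; ȳ = 324438.67/8516.00 = 38.10 mm.

x̄ = 54.07 mm, ȳ = 38.10 mm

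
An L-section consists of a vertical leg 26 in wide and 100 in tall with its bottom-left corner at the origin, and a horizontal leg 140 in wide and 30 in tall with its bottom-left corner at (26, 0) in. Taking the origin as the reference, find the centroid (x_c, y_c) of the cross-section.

x_c = 64.26 in, y_c = 28.38 in

vertical leg: A = 26 × 100 = 2600.00, centroid at (13.00, 50.00).
horizontal leg: A = 140 × 30 = 4200.00, centroid at (96.00, 15.00).
ΣA = 6800.00 in², ΣAx_c = 437000.00 in³, ΣAy_c = 193000.00 in³.
x_c = 437000.00/6800.00 = 64.26 in; y_c = 193000.00/6800.00 = 28.38 in.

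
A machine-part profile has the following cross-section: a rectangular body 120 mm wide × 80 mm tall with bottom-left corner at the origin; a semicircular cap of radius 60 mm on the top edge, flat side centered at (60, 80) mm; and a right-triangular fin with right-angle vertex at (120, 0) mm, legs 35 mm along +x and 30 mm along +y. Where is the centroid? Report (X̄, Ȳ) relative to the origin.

rectangular body: A = 120 × 80 = 9600.00, centroid at (60.00, 40.00).
semicircular top: A = ½π·60² = 5654.87, centroid at (60.00, 105.46).
triangular fin: A = ½·35·30 = 525.00, centroid at (131.67, 10.00).
ΣA = 15779.87 mm²
ΣAX̄ = (9600.00)(60.00) + (5654.87)(60.00) + (525.00)(131.67) = 984417.01 mm³
ΣAȲ = (9600.00)(40.00) + (5654.87)(105.46) + (525.00)(10.00) = 985639.34 mm³
X̄ = 984417.01 / 15779.87 = 62.38 mm
Ȳ = 985639.34 / 15779.87 = 62.46 mm

X̄ = 62.38 mm, Ȳ = 62.46 mm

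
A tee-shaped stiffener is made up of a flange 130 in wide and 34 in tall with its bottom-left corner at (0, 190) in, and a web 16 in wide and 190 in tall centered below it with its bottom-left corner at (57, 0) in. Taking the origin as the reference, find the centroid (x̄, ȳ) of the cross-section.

x̄ = 65.00 in, ȳ = 161.36 in

Part | A | x̄ᵢ | ȳᵢ | A·x̄ᵢ | A·ȳᵢ
web | 3040.00 | 65.00 | 95.00 | 197600.00 | 288800.00
flange | 4420.00 | 65.00 | 207.00 | 287300.00 | 914940.00
Σ | 7460.00 |  |  | 484900.00 | 1203740.00
x̄ = 484900.00 / 7460.00 = 65.00 in
ȳ = 1203740.00 / 7460.00 = 161.36 in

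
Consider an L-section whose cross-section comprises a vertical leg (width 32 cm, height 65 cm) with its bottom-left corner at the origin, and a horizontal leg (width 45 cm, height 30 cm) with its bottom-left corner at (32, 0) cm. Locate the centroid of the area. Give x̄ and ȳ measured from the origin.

x̄ = 31.15 cm, ȳ = 25.61 cm

vertical leg: A = 32 × 65 = 2080.00, centroid at (16.00, 32.50).
horizontal leg: A = 45 × 30 = 1350.00, centroid at (54.50, 15.00).
ΣA = 3430.00 cm², ΣAx̄ = 106855.00 cm³, ΣAȳ = 87850.00 cm³.
x̄ = 106855.00/3430.00 = 31.15 cm; ȳ = 87850.00/3430.00 = 25.61 cm.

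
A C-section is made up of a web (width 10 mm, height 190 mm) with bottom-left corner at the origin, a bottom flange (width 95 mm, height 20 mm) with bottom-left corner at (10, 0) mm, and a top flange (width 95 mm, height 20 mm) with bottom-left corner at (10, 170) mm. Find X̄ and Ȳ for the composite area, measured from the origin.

web: A = 10 × 190 = 1900.00, centroid at (5.00, 95.00).
bottom flange: A = 95 × 20 = 1900.00, centroid at (57.50, 10.00).
top flange: A = 95 × 20 = 1900.00, centroid at (57.50, 180.00).
ΣA = 5700.00 mm²
ΣAX̄ = (1900.00)(5.00) + (1900.00)(57.50) + (1900.00)(57.50) = 228000.00 mm³
ΣAȲ = (1900.00)(95.00) + (1900.00)(10.00) + (1900.00)(180.00) = 541500.00 mm³
X̄ = 228000.00 / 5700.00 = 40.00 mm
Ȳ = 541500.00 / 5700.00 = 95.00 mm

X̄ = 40.00 mm, Ȳ = 95.00 mm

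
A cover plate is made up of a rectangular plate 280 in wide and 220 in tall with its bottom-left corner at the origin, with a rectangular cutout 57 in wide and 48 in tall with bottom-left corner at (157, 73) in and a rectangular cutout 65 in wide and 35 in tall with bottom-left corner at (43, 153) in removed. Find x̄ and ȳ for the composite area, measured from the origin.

Part | A | x̄ᵢ | ȳᵢ | A·x̄ᵢ | A·ȳᵢ
plate | 61600.00 | 140.00 | 110.00 | 8624000.00 | 6776000.00
hole 1 | -2736.00 | 185.50 | 97.00 | -507528.00 | -265392.00
hole 2 | -2275.00 | 75.50 | 170.50 | -171762.50 | -387887.50
Σ | 56589.00 |  |  | 7944709.50 | 6122720.50
x̄ = 7944709.50 / 56589.00 = 140.39 in
ȳ = 6122720.50 / 56589.00 = 108.20 in

x̄ = 140.39 in, ȳ = 108.20 in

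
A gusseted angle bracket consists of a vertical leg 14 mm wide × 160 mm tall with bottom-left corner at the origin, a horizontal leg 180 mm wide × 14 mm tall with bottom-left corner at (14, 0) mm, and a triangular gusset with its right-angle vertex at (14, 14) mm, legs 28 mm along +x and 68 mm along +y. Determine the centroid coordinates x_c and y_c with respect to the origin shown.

vertical leg: A = 14 × 160 = 2240.00, centroid at (7.00, 80.00).
horizontal leg: A = 180 × 14 = 2520.00, centroid at (104.00, 7.00).
gusset: A = ½·28·68 = 952.00, centroid at (23.33, 36.67).
ΣA = 5712.00 mm², ΣAx_c = 299973.33 mm³, ΣAy_c = 231746.67 mm³.
x_c = 299973.33/5712.00 = 52.52 mm; y_c = 231746.67/5712.00 = 40.57 mm.

x_c = 52.52 mm, y_c = 40.57 mm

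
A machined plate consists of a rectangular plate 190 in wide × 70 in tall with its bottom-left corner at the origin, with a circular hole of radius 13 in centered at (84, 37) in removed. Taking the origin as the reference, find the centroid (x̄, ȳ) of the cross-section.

x̄ = 95.46 in, ȳ = 34.92 in

Part | A | x̄ᵢ | ȳᵢ | A·x̄ᵢ | A·ȳᵢ
plate | 13300.00 | 95.00 | 35.00 | 1263500.00 | 465500.00
hole | -530.93 | 84.00 | 37.00 | -44598.05 | -19644.38
Σ | 12769.07 |  |  | 1218901.95 | 445855.62
x̄ = 1218901.95 / 12769.07 = 95.46 in
ȳ = 445855.62 / 12769.07 = 34.92 in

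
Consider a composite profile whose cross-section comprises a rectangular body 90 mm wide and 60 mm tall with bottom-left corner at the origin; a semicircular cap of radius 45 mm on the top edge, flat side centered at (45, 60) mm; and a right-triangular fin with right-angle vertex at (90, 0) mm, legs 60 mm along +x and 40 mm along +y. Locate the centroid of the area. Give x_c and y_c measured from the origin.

x_c = 52.97 mm, y_c = 43.92 mm

rectangular body: A = 90 × 60 = 5400.00, centroid at (45.00, 30.00).
semicircular top: A = ½π·45² = 3180.86, centroid at (45.00, 79.10).
triangular fin: A = ½·60·40 = 1200.00, centroid at (110.00, 13.33).
ΣA = 9780.86 mm², ΣAx_c = 518138.82 mm³, ΣAy_c = 429601.75 mm³.
x_c = 518138.82/9780.86 = 52.97 mm; y_c = 429601.75/9780.86 = 43.92 mm.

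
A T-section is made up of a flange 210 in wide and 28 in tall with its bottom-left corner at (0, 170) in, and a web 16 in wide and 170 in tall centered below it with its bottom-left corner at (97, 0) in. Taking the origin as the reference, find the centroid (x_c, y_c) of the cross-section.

Part | A | x̄ᵢ | ȳᵢ | A·x̄ᵢ | A·ȳᵢ
web | 2720.00 | 105.00 | 85.00 | 285600.00 | 231200.00
flange | 5880.00 | 105.00 | 184.00 | 617400.00 | 1081920.00
Σ | 8600.00 |  |  | 903000.00 | 1313120.00
x_c = 903000.00 / 8600.00 = 105.00 in
y_c = 1313120.00 / 8600.00 = 152.69 in

x_c = 105.00 in, y_c = 152.69 in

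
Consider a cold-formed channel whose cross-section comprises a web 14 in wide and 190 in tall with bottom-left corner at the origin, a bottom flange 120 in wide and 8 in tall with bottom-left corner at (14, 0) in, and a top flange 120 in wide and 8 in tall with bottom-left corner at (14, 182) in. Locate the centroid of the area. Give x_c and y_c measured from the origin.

Part | A | x̄ᵢ | ȳᵢ | A·x̄ᵢ | A·ȳᵢ
web | 2660.00 | 7.00 | 95.00 | 18620.00 | 252700.00
bottom flange | 960.00 | 74.00 | 4.00 | 71040.00 | 3840.00
top flange | 960.00 | 74.00 | 186.00 | 71040.00 | 178560.00
Σ | 4580.00 |  |  | 160700.00 | 435100.00
x_c = 160700.00 / 4580.00 = 35.09 in
y_c = 435100.00 / 4580.00 = 95.00 in

x_c = 35.09 in, y_c = 95.00 in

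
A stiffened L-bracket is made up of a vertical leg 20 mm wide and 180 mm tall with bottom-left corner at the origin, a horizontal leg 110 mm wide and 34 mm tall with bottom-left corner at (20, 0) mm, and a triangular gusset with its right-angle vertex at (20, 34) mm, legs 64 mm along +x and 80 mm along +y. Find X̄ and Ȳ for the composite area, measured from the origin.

vertical leg: A = 20 × 180 = 3600.00, centroid at (10.00, 90.00).
horizontal leg: A = 110 × 34 = 3740.00, centroid at (75.00, 17.00).
gusset: A = ½·64·80 = 2560.00, centroid at (41.33, 60.67).
ΣA = 9900.00 mm²
ΣAX̄ = (3600.00)(10.00) + (3740.00)(75.00) + (2560.00)(41.33) = 422313.33 mm³
ΣAȲ = (3600.00)(90.00) + (3740.00)(17.00) + (2560.00)(60.67) = 542886.67 mm³
X̄ = 422313.33 / 9900.00 = 42.66 mm
Ȳ = 542886.67 / 9900.00 = 54.84 mm

X̄ = 42.66 mm, Ȳ = 54.84 mm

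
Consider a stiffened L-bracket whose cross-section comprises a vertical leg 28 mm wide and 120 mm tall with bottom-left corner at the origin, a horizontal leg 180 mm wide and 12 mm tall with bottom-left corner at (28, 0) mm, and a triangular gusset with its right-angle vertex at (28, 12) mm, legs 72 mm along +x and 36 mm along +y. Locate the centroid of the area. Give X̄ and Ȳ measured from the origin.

vertical leg: A = 28 × 120 = 3360.00, centroid at (14.00, 60.00).
horizontal leg: A = 180 × 12 = 2160.00, centroid at (118.00, 6.00).
gusset: A = ½·72·36 = 1296.00, centroid at (52.00, 24.00).
ΣA = 6816.00 mm², ΣAX̄ = 369312.00 mm³, ΣAȲ = 245664.00 mm³.
X̄ = 369312.00/6816.00 = 54.18 mm; Ȳ = 245664.00/6816.00 = 36.04 mm.

X̄ = 54.18 mm, Ȳ = 36.04 mm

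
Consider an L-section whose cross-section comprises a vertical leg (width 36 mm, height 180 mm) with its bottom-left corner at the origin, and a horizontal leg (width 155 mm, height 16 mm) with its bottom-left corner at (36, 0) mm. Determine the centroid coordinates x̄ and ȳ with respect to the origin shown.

x̄ = 44.43 mm, ȳ = 67.30 mm

vertical leg: A = 36 × 180 = 6480.00, centroid at (18.00, 90.00).
horizontal leg: A = 155 × 16 = 2480.00, centroid at (113.50, 8.00).
ΣA = 8960.00 mm²
ΣAx̄ = (6480.00)(18.00) + (2480.00)(113.50) = 398120.00 mm³
ΣAȳ = (6480.00)(90.00) + (2480.00)(8.00) = 603040.00 mm³
x̄ = 398120.00 / 8960.00 = 44.43 mm
ȳ = 603040.00 / 8960.00 = 67.30 mm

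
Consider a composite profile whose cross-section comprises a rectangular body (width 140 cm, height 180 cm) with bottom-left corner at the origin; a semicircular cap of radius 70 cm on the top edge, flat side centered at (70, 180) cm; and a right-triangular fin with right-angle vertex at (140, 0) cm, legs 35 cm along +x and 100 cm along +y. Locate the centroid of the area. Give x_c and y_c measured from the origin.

rectangular body: A = 140 × 180 = 25200.00, centroid at (70.00, 90.00).
semicircular top: A = ½π·70² = 7696.90, centroid at (70.00, 209.71).
triangular fin: A = ½·35·100 = 1750.00, centroid at (151.67, 33.33).
ΣA = 34646.90 cm², ΣAx_c = 2568199.81 cm³, ΣAy_c = 3940442.36 cm³.
x_c = 2568199.81/34646.90 = 74.12 cm; y_c = 3940442.36/34646.90 = 113.73 cm.

x_c = 74.12 cm, y_c = 113.73 cm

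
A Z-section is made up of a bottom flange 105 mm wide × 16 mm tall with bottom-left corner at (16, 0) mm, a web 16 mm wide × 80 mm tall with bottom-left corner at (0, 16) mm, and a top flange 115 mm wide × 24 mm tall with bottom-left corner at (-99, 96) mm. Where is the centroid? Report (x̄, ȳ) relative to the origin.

x̄ = 1.88 mm, ȳ = 66.99 mm

Part | A | x̄ᵢ | ȳᵢ | A·x̄ᵢ | A·ȳᵢ
bottom flange | 1680.00 | 68.50 | 8.00 | 115080.00 | 13440.00
web | 1280.00 | 8.00 | 56.00 | 10240.00 | 71680.00
top flange | 2760.00 | -41.50 | 108.00 | -114540.00 | 298080.00
Σ | 5720.00 |  |  | 10780.00 | 383200.00
x̄ = 10780.00 / 5720.00 = 1.88 mm
ȳ = 383200.00 / 5720.00 = 66.99 mm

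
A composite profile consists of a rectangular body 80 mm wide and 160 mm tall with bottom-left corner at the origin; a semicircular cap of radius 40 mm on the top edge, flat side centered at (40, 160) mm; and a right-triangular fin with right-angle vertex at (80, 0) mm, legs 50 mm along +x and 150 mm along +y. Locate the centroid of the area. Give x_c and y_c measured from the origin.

x_c = 51.15 mm, y_c = 86.88 mm

rectangular body: A = 80 × 160 = 12800.00, centroid at (40.00, 80.00).
semicircular top: A = ½π·40² = 2513.27, centroid at (40.00, 176.98).
triangular fin: A = ½·50·150 = 3750.00, centroid at (96.67, 50.00).
ΣA = 19063.27 mm²
ΣAx_c = (12800.00)(40.00) + (2513.27)(40.00) + (3750.00)(96.67) = 975030.96 mm³
ΣAy_c = (12800.00)(80.00) + (2513.27)(176.98) + (3750.00)(50.00) = 1656290.53 mm³
x_c = 975030.96 / 19063.27 = 51.15 mm
y_c = 1656290.53 / 19063.27 = 86.88 mm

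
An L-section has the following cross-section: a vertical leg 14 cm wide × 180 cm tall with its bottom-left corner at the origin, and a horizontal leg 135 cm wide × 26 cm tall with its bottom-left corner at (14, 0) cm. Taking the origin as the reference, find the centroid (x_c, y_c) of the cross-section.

x_c = 50.37 cm, y_c = 45.18 cm

vertical leg: A = 14 × 180 = 2520.00, centroid at (7.00, 90.00).
horizontal leg: A = 135 × 26 = 3510.00, centroid at (81.50, 13.00).
ΣA = 6030.00 cm², ΣAx_c = 303705.00 cm³, ΣAy_c = 272430.00 cm³.
x_c = 303705.00/6030.00 = 50.37 cm; y_c = 272430.00/6030.00 = 45.18 cm.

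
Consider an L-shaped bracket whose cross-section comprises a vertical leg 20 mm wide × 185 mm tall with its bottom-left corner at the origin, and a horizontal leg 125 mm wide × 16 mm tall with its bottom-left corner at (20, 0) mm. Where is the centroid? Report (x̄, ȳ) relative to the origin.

vertical leg: A = 20 × 185 = 3700.00, centroid at (10.00, 92.50).
horizontal leg: A = 125 × 16 = 2000.00, centroid at (82.50, 8.00).
ΣA = 5700.00 mm²
ΣAx̄ = (3700.00)(10.00) + (2000.00)(82.50) = 202000.00 mm³
ΣAȳ = (3700.00)(92.50) + (2000.00)(8.00) = 358250.00 mm³
x̄ = 202000.00 / 5700.00 = 35.44 mm
ȳ = 358250.00 / 5700.00 = 62.85 mm

x̄ = 35.44 mm, ȳ = 62.85 mm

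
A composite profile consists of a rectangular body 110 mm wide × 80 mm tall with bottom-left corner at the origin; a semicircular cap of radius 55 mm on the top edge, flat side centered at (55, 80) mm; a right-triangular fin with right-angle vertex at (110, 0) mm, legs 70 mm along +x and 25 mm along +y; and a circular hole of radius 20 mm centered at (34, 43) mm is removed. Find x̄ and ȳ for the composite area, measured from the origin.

x̄ = 62.21 mm, ȳ = 60.46 mm

rectangular body: A = 110 × 80 = 8800.00, centroid at (55.00, 40.00).
semicircular top: A = ½π·55² = 4751.66, centroid at (55.00, 103.34).
triangular fin: A = ½·70·25 = 875.00, centroid at (133.33, 8.33).
hole: A = −π·20² = -1256.64, centroid at (34.00, 43.00).
ΣA = 13170.02 mm², ΣAx̄ = 819282.25 mm³, ΣAȳ = 796305.65 mm³.
x̄ = 819282.25/13170.02 = 62.21 mm; ȳ = 796305.65/13170.02 = 60.46 mm.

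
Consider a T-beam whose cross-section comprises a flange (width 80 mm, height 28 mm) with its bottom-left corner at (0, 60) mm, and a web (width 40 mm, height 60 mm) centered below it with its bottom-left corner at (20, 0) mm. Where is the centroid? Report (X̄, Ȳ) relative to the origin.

Part | A | x̄ᵢ | ȳᵢ | A·x̄ᵢ | A·ȳᵢ
web | 2400.00 | 40.00 | 30.00 | 96000.00 | 72000.00
flange | 2240.00 | 40.00 | 74.00 | 89600.00 | 165760.00
Σ | 4640.00 |  |  | 185600.00 | 237760.00
X̄ = 185600.00 / 4640.00 = 40.00 mm
Ȳ = 237760.00 / 4640.00 = 51.24 mm

X̄ = 40.00 mm, Ȳ = 51.24 mm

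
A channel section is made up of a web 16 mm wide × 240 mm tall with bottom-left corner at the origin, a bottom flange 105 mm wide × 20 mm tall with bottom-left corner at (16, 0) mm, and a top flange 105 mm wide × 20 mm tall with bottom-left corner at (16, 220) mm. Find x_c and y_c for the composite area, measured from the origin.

web: A = 16 × 240 = 3840.00, centroid at (8.00, 120.00).
bottom flange: A = 105 × 20 = 2100.00, centroid at (68.50, 10.00).
top flange: A = 105 × 20 = 2100.00, centroid at (68.50, 230.00).
ΣA = 8040.00 mm², ΣAx_c = 318420.00 mm³, ΣAy_c = 964800.00 mm³.
x_c = 318420.00/8040.00 = 39.60 mm; y_c = 964800.00/8040.00 = 120.00 mm.

x_c = 39.60 mm, y_c = 120.00 mm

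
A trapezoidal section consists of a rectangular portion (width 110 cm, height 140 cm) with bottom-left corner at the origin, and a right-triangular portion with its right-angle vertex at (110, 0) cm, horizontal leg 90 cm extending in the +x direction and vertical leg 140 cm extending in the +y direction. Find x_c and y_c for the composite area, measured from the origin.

x_c = 79.68 cm, y_c = 63.23 cm

Part | A | x̄ᵢ | ȳᵢ | A·x̄ᵢ | A·ȳᵢ
rectangular portion | 15400.00 | 55.00 | 70.00 | 847000.00 | 1078000.00
triangular portion | 6300.00 | 140.00 | 46.67 | 882000.00 | 294000.00
Σ | 21700.00 |  |  | 1729000.00 | 1372000.00
x_c = 1729000.00 / 21700.00 = 79.68 cm
y_c = 1372000.00 / 21700.00 = 63.23 cm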